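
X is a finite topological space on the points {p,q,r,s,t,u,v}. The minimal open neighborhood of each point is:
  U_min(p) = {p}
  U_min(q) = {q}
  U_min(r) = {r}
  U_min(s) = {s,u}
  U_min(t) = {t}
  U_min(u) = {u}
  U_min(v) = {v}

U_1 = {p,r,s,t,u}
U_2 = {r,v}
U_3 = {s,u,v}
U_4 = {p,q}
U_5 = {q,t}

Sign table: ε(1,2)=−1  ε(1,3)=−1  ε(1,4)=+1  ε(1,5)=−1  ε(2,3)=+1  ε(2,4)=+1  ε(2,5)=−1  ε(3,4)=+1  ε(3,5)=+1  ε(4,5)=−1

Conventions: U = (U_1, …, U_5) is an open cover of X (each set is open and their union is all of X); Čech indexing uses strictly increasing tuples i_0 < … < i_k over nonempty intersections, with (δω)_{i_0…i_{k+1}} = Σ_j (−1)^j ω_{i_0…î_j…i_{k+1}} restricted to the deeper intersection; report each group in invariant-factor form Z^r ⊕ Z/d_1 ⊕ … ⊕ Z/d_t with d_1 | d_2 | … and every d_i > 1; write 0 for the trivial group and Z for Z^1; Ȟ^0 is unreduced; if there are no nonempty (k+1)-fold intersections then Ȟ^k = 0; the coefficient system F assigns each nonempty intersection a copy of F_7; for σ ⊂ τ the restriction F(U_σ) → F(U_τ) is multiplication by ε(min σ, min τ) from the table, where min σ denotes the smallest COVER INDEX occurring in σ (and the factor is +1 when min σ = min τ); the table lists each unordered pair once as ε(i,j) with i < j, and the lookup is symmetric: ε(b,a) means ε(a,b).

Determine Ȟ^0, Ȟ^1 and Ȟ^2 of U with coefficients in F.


Ȟ^0(U;F) ≅ Z/7,  Ȟ^1(U;F) ≅ Z/7 ⊕ Z/7,  Ȟ^2(U;F) ≅ 0

intersection data:
  U12={r} U13={s,u} U14={p} U15={t} U23={v} U45={q}
C dims 5,6; δ0: rk_F7 4
Ȟ^0 = (5 − 4) − 0 = 1, so Ȟ^0 ≅ Z/7
Ȟ^1 = (6 − 0) − 4 = 2, so Ȟ^1 ≅ Z/7 ⊕ Z/7
Ȟ^2 = (0 − 0) − 0 = 0, so Ȟ^2 ≅ 0


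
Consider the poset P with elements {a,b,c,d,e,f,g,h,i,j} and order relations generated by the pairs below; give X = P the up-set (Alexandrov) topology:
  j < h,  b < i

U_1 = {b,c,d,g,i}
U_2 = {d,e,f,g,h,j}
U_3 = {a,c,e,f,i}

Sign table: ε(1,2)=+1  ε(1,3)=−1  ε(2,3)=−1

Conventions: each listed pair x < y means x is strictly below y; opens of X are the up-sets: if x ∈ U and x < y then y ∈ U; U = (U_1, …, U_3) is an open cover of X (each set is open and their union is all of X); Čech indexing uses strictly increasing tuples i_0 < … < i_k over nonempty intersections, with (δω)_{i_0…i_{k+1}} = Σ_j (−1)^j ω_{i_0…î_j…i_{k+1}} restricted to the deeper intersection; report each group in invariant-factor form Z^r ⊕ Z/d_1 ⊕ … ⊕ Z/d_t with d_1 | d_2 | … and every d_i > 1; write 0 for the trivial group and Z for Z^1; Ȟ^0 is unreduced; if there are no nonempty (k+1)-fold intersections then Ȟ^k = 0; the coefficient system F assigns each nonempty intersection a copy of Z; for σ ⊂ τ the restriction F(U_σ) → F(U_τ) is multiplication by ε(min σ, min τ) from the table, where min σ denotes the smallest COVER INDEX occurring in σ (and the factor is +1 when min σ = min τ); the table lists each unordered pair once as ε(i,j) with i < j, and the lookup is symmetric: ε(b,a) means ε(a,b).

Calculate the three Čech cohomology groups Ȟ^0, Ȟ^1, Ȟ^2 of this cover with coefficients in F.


intersection data:
  U12={d,g} U13={c,i} U23={e,f}
C dims 3,3; δ0: rk 2, SNF 1^2
Ȟ^0 = (3 − 2) − 0 = 1, so Ȟ^0 ≅ Z
Ȟ^1 = (3 − 0) − 2 = 1, so Ȟ^1 ≅ Z
Ȟ^2 = (0 − 0) − 0 = 0, so Ȟ^2 ≅ 0

Ȟ^0 = Z, Ȟ^1 = Z and Ȟ^2 = 0


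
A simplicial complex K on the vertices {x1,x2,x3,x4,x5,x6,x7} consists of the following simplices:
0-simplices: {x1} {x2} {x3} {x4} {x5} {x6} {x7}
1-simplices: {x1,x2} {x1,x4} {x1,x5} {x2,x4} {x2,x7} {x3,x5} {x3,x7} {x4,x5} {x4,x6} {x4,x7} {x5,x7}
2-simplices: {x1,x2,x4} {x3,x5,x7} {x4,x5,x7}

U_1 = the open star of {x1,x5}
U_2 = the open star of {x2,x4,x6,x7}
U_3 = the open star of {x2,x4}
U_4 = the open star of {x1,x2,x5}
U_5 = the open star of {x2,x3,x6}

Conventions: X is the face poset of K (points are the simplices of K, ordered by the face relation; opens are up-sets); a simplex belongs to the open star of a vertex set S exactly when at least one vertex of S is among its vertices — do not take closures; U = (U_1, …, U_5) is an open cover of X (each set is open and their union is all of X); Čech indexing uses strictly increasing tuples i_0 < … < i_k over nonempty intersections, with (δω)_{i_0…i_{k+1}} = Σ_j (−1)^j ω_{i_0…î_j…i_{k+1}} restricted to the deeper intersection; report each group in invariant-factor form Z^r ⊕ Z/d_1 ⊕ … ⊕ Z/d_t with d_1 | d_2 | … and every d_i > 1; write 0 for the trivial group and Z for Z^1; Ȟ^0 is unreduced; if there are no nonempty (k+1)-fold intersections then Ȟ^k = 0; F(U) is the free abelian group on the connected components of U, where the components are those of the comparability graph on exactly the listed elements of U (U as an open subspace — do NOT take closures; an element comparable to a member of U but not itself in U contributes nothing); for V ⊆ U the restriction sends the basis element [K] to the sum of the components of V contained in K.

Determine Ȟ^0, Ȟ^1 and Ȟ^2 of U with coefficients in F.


Ȟ^0 = Z, Ȟ^1 = Z, Ȟ^2 = 0

nonempty intersections:
  U1={{x1},{x5},{x1,x2},{x1,x4},{x1,x5},{x3,x5},{x4,x5},{x5,x7},{x1,x2,x4},{x3,x5,x7},{x4,x5,x7}} U2={{x2},{x4},{x6},{x7},{x1,x2},{x1,x4},{x2,x4},{x2,x7},{x3,x7},{x4,x5},{x4,x6},{x4,x7},{x5,x7},{x1,x2,x4},{x3,x5,x7},{x4,x5,x7}} U3={{x2},{x4},{x1,x2},{x1,x4},{x2,x4},{x2,x7},{x4,x5},{x4,x6},{x4,x7},{x1,x2,x4},{x4,x5,x7}} U4={{x1},{x2},{x5},{x1,x2},{x1,x4},{x1,x5},{x2,x4},{x2,x7},{x3,x5},{x4,x5},{x5,x7},{x1,x2,x4},{x3,x5,x7},{x4,x5,x7}} U5={{x2},{x3},{x6},{x1,x2},{x2,x4},{x2,x7},{x3,x5},{x3,x7},{x4,x6},{x1,x2,x4},{x3,x5,x7}}
  U12={{x1,x2},{x1,x4},{x4,x5},{x5,x7},{x1,x2,x4},{x3,x5,x7},{x4,x5,x7}} U13={{x1,x2},{x1,x4},{x4,x5},{x1,x2,x4},{x4,x5,x7}} U14={{x1},{x5},{x1,x2},{x1,x4},{x1,x5},{x3,x5},{x4,x5},{x5,x7},{x1,x2,x4},{x3,x5,x7},{x4,x5,x7}} U15={{x1,x2},{x3,x5},{x1,x2,x4},{x3,x5,x7}} U23={{x2},{x4},{x1,x2},{x1,x4},{x2,x4},{x2,x7},{x4,x5},{x4,x6},{x4,x7},{x1,x2,x4},{x4,x5,x7}} U24={{x2},{x1,x2},{x1,x4},{x2,x4},{x2,x7},{x4,x5},{x5,x7},{x1,x2,x4},{x3,x5,x7},{x4,x5,x7}} U25={{x2},{x6},{x1,x2},{x2,x4},{x2,x7},{x3,x7},{x4,x6},{x1,x2,x4},{x3,x5,x7}} U34={{x2},{x1,x2},{x1,x4},{x2,x4},{x2,x7},{x4,x5},{x1,x2,x4},{x4,x5,x7}} U35={{x2},{x1,x2},{x2,x4},{x2,x7},{x4,x6},{x1,x2,x4}} U45={{x2},{x1,x2},{x2,x4},{x2,x7},{x3,x5},{x1,x2,x4},{x3,x5,x7}}
  U123={{x1,x2},{x1,x4},{x4,x5},{x1,x2,x4},{x4,x5,x7}} U124={{x1,x2},{x1,x4},{x4,x5},{x5,x7},{x1,x2,x4},{x3,x5,x7},{x4,x5,x7}} U125={{x1,x2},{x1,x2,x4},{x3,x5,x7}} U134={{x1,x2},{x1,x4},{x4,x5},{x1,x2,x4},{x4,x5,x7}} U135={{x1,x2},{x1,x2,x4}} U145={{x1,x2},{x3,x5},{x1,x2,x4},{x3,x5,x7}} U234={{x2},{x1,x2},{x1,x4},{x2,x4},{x2,x7},{x4,x5},{x1,x2,x4},{x4,x5,x7}} U235={{x2},{x1,x2},{x2,x4},{x2,x7},{x4,x6},{x1,x2,x4}} U245={{x2},{x1,x2},{x2,x4},{x2,x7},{x1,x2,x4},{x3,x5,x7}} U345={{x2},{x1,x2},{x2,x4},{x2,x7},{x1,x2,x4}}
  U1234={{x1,x2},{x1,x4},{x4,x5},{x1,x2,x4},{x4,x5,x7}} U1235={{x1,x2},{x1,x2,x4}} U1245={{x1,x2},{x1,x2,x4},{x3,x5,x7}} U1345={{x1,x2},{x1,x2,x4}} U2345={{x2},{x1,x2},{x2,x4},{x2,x7},{x1,x2,x4}}
  U12345={{x1,x2},{x1,x2,x4}}
components per intersection:
  U1: {{x1},{x5},{x1,x2},{x1,x4},{x1,x5},{x3,x5},{x4,x5},{x5,x7},{x1,x2,x4},{x3,x5,x7},{x4,x5,x7}}
  U2: {{x2},{x4},{x6},{x7},{x1,x2},{x1,x4},{x2,x4},{x2,x7},{x3,x7},{x4,x5},{x4,x6},{x4,x7},{x5,x7},{x1,x2,x4},{x3,x5,x7},{x4,x5,x7}}
  U3: {{x2},{x4},{x1,x2},{x1,x4},{x2,x4},{x2,x7},{x4,x5},{x4,x6},{x4,x7},{x1,x2,x4},{x4,x5,x7}}
  U4: {{x1},{x2},{x5},{x1,x2},{x1,x4},{x1,x5},{x2,x4},{x2,x7},{x3,x5},{x4,x5},{x5,x7},{x1,x2,x4},{x3,x5,x7},{x4,x5,x7}}
  U5: {{x2},{x1,x2},{x2,x4},{x2,x7},{x1,x2,x4}} {{x3},{x3,x5},{x3,x7},{x3,x5,x7}} {{x6},{x4,x6}}
  U12: {{x1,x2},{x1,x4},{x1,x2,x4}} {{x4,x5},{x5,x7},{x3,x5,x7},{x4,x5,x7}}
  U13: {{x1,x2},{x1,x4},{x1,x2,x4}} {{x4,x5},{x4,x5,x7}}
  U14: {{x1},{x5},{x1,x2},{x1,x4},{x1,x5},{x3,x5},{x4,x5},{x5,x7},{x1,x2,x4},{x3,x5,x7},{x4,x5,x7}}
  U15: {{x1,x2},{x1,x2,x4}} {{x3,x5},{x3,x5,x7}}
  U23: {{x2},{x4},{x1,x2},{x1,x4},{x2,x4},{x2,x7},{x4,x5},{x4,x6},{x4,x7},{x1,x2,x4},{x4,x5,x7}}
  U24: {{x2},{x1,x2},{x1,x4},{x2,x4},{x2,x7},{x1,x2,x4}} {{x4,x5},{x5,x7},{x3,x5,x7},{x4,x5,x7}}
  U25: {{x2},{x1,x2},{x2,x4},{x2,x7},{x1,x2,x4}} {{x6},{x4,x6}} {{x3,x7},{x3,x5,x7}}
  U34: {{x2},{x1,x2},{x1,x4},{x2,x4},{x2,x7},{x1,x2,x4}} {{x4,x5},{x4,x5,x7}}
  U35: {{x2},{x1,x2},{x2,x4},{x2,x7},{x1,x2,x4}} {{x4,x6}}
  U45: {{x2},{x1,x2},{x2,x4},{x2,x7},{x1,x2,x4}} {{x3,x5},{x3,x5,x7}}
  U123: {{x1,x2},{x1,x4},{x1,x2,x4}} {{x4,x5},{x4,x5,x7}}
  U124: {{x1,x2},{x1,x4},{x1,x2,x4}} {{x4,x5},{x5,x7},{x3,x5,x7},{x4,x5,x7}}
  U125: {{x1,x2},{x1,x2,x4}} {{x3,x5,x7}}
  U134: {{x1,x2},{x1,x4},{x1,x2,x4}} {{x4,x5},{x4,x5,x7}}
  U135: {{x1,x2},{x1,x2,x4}}
  U145: {{x1,x2},{x1,x2,x4}} {{x3,x5},{x3,x5,x7}}
  U234: {{x2},{x1,x2},{x1,x4},{x2,x4},{x2,x7},{x1,x2,x4}} {{x4,x5},{x4,x5,x7}}
  U235: {{x2},{x1,x2},{x2,x4},{x2,x7},{x1,x2,x4}} {{x4,x6}}
  U245: {{x2},{x1,x2},{x2,x4},{x2,x7},{x1,x2,x4}} {{x3,x5,x7}}
  U345: {{x2},{x1,x2},{x2,x4},{x2,x7},{x1,x2,x4}}
  U1234: {{x1,x2},{x1,x4},{x1,x2,x4}} {{x4,x5},{x4,x5,x7}}
  U1235: {{x1,x2},{x1,x2,x4}}
  U1245: {{x1,x2},{x1,x2,x4}} {{x3,x5,x7}}
  U1345: {{x1,x2},{x1,x2,x4}}
  U2345: {{x2},{x1,x2},{x2,x4},{x2,x7},{x1,x2,x4}}
  U12345: {{x1,x2},{x1,x2,x4}}
C dims 7,19,18,7; δ0: rk 6, SNF 1^6; δ1: rk 12, SNF 1^12; δ2: rk 6, SNF 1^6
Ȟ^0: (7−6)−0=1 ⇒ Z
Ȟ^1: (19−12)−6=1 ⇒ Z
Ȟ^2: (18−6)−12=0 ⇒ 0


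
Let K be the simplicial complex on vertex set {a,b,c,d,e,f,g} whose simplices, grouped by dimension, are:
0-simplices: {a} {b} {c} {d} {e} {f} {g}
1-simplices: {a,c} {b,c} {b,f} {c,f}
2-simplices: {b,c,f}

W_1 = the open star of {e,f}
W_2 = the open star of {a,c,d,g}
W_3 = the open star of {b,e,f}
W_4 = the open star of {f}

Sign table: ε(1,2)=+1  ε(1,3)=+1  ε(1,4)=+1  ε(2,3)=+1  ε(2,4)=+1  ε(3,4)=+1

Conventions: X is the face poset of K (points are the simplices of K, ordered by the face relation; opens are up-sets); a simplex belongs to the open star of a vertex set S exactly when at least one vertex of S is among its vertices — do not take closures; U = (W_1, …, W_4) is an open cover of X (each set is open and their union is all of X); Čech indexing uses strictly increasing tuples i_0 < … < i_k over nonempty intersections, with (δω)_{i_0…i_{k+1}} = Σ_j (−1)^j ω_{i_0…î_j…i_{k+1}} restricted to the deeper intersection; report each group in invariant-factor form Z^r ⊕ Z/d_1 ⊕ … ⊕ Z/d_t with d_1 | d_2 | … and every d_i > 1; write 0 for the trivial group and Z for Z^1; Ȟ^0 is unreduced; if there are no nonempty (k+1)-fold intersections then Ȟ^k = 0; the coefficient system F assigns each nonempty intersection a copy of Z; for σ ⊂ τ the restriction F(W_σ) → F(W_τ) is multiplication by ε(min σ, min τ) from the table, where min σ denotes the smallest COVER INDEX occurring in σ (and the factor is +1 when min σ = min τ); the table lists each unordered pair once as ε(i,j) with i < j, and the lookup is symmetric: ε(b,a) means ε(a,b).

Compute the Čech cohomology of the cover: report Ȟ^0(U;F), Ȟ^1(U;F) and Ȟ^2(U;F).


nerve simplices:
  W1={{e},{f},{b,f},{c,f},{b,c,f}} W2={{a},{c},{d},{g},{a,c},{b,c},{c,f},{b,c,f}} W3={{b},{e},{f},{b,c},{b,f},{c,f},{b,c,f}} W4={{f},{b,f},{c,f},{b,c,f}}
  W12={{c,f},{b,c,f}} W13={{e},{f},{b,f},{c,f},{b,c,f}} W14={{f},{b,f},{c,f},{b,c,f}} W23={{b,c},{c,f},{b,c,f}} W24={{c,f},{b,c,f}} W34={{f},{b,f},{c,f},{b,c,f}}
  W123={{c,f},{b,c,f}} W124={{c,f},{b,c,f}} W134={{f},{b,f},{c,f},{b,c,f}} W234={{c,f},{b,c,f}}
  W1234={{c,f},{b,c,f}}
C dims 4,6,4,1; δ0: rk 3, SNF 1^3; δ1: rk 3, SNF 1^3; δ2: rk 1, SNF 1^1
degree 0: 4−3−0 = 1 → Ȟ^0 ≅ Z
degree 1: 6−3−3 = 0 → Ȟ^1 ≅ 0
degree 2: 4−1−3 = 0 → Ȟ^2 ≅ 0

Ȟ^0 = Z; Ȟ^1 = 0; Ȟ^2 = 0


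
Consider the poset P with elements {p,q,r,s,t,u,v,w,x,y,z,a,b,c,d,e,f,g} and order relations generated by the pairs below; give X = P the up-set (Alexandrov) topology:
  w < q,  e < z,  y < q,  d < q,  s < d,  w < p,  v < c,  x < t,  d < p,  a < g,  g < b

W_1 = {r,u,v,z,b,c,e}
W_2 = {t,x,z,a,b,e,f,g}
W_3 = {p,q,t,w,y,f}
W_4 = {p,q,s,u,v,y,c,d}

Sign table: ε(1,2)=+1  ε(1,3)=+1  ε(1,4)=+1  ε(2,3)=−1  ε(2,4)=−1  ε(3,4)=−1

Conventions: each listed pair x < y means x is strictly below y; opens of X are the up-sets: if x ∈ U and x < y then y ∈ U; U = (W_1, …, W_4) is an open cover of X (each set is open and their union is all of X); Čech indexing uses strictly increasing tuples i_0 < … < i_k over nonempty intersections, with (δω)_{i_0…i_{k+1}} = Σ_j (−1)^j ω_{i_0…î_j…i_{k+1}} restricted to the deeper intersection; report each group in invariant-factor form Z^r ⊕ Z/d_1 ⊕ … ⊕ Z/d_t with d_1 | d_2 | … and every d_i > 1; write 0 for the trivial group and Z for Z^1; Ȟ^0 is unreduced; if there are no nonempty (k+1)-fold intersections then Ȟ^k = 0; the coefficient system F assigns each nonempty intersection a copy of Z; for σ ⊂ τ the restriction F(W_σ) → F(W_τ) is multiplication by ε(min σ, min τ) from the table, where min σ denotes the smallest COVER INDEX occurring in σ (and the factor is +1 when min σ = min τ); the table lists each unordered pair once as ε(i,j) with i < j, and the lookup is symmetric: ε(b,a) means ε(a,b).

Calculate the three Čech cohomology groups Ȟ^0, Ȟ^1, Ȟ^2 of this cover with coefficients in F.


nonempty overlaps:
  W12={z,b,e} W14={u,v,c} W23={t,f} W34={p,q,y}
C dims 4,4; δ0: rk 3, SNF 1^3
degree 0: 4−3−0 = 1 → Ȟ^0 ≅ Z
degree 1: 4−0−3 = 1 → Ȟ^1 ≅ Z
degree 2: 0−0−0 = 0 → Ȟ^2 ≅ 0

Ȟ^0(U;F) ≅ Z; Ȟ^1(U;F) ≅ Z; Ȟ^2(U;F) ≅ 0


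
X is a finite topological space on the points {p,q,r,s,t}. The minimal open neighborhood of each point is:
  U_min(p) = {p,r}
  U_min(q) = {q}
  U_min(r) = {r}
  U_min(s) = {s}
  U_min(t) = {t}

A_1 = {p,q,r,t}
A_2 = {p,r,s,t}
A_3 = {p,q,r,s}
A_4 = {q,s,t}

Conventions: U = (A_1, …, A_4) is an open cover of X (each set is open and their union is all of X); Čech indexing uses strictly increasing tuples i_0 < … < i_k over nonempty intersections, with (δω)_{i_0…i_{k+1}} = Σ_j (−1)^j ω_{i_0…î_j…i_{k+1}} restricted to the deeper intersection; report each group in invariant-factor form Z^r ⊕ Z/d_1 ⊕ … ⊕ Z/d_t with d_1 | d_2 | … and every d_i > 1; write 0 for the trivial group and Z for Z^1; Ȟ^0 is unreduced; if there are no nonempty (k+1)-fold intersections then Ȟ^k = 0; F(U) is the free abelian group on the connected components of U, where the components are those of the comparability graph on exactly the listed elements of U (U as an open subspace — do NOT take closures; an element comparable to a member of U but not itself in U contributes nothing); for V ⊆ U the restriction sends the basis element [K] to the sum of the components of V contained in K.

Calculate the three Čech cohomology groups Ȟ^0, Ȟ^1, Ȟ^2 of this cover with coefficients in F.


nonempty intersections:
  A12={p,r,t} A13={p,q,r} A14={q,t} A23={p,r,s} A24={s,t} A34={q,s}
  A123={p,r} A124={t} A134={q} A234={s}
components per intersection:
  A1: {p,r} {q} {t}
  A2: {p,r} {s} {t}
  A3: {p,r} {q} {s}
  A4: {q} {s} {t}
  A12: {p,r} {t}
  A13: {p,r} {q}
  A14: {q} {t}
  A23: {p,r} {s}
  A24: {s} {t}
  A34: {q} {s}
  A123: {p,r}
  A124: {t}
  A134: {q}
  A234: {s}
C dims 12,12,4; δ0: rk 8, SNF 1^8; δ1: rk 4, SNF 1^4
Ȟ^0: (12−8)−0=4 ⇒ Z^4
Ȟ^1: (12−4)−8=0 ⇒ 0
Ȟ^2: (4−0)−4=0 ⇒ 0

Ȟ^0 ≅ Z^4, Ȟ^1 ≅ 0, Ȟ^2 ≅ 0


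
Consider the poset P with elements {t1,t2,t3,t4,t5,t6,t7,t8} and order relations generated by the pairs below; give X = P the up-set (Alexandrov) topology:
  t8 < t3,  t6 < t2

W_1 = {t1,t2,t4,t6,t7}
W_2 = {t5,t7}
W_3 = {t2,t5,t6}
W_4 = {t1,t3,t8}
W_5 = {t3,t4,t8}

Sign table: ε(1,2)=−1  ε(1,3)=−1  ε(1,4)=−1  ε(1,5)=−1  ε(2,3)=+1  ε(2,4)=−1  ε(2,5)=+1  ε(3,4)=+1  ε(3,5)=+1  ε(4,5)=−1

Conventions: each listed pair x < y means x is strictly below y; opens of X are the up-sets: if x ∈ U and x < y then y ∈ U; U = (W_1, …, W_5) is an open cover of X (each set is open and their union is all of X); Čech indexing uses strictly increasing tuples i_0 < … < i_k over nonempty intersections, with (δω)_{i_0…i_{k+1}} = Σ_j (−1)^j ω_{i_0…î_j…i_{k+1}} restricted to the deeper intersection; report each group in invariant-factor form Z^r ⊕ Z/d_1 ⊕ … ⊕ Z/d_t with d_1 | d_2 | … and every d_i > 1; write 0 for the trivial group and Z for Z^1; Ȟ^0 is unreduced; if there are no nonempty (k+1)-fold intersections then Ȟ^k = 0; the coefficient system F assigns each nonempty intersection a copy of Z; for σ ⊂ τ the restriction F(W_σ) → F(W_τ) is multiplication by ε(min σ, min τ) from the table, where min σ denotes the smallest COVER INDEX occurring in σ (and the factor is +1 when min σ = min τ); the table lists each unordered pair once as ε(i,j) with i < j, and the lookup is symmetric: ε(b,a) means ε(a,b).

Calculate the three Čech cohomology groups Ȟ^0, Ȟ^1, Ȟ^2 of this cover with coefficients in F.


Ȟ^0 ≅ 0, Ȟ^1 ≅ Z ⊕ Z/2 and Ȟ^2 ≅ 0

nonempty overlaps:
  W12={t7} W13={t2,t6} W14={t1} W15={t4} W23={t5} W45={t3,t8}
C dims 5,6; δ0: rk 5, SNF 1^4·2
degree 0: 5−5−0 = 0 → Ȟ^0 ≅ 0
degree 1: 6−0−5 = 1 plus torsion [2] → Ȟ^1 ≅ Z ⊕ Z/2
degree 2: 0−0−0 = 0 → Ȟ^2 ≅ 0


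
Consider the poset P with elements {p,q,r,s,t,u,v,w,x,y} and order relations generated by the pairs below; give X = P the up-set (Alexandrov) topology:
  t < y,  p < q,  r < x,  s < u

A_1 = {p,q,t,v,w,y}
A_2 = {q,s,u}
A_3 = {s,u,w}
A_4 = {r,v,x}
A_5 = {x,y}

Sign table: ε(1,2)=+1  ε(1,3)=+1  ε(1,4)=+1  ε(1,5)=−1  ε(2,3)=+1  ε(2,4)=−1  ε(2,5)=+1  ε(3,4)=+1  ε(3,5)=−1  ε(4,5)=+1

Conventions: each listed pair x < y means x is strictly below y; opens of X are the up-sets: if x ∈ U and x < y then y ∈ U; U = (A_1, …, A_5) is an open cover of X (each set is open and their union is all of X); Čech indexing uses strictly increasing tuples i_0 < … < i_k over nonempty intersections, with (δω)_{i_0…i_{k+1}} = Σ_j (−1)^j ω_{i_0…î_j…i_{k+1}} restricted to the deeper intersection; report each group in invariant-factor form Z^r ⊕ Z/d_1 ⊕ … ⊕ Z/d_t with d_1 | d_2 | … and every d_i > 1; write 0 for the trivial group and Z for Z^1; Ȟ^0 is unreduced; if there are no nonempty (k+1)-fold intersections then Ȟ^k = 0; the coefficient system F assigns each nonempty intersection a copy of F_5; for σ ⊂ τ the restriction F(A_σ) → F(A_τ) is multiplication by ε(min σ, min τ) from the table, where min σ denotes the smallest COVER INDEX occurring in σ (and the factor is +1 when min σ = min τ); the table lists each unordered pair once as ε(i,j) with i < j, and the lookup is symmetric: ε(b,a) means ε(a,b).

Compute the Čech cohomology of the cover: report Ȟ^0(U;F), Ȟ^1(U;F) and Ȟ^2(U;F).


Ȟ^0 = 0; Ȟ^1 = Z/5; Ȟ^2 = 0

nerve simplices:
  A12={q} A13={w} A14={v} A15={y} A23={s,u} A45={x}
C dims 5,6; δ0: rk_F5 5
degree 0: 5−5−0 = 0 → Ȟ^0 ≅ 0
degree 1: 6−0−5 = 1 → Ȟ^1 ≅ Z/5
degree 2: 0−0−0 = 0 → Ȟ^2 ≅ 0


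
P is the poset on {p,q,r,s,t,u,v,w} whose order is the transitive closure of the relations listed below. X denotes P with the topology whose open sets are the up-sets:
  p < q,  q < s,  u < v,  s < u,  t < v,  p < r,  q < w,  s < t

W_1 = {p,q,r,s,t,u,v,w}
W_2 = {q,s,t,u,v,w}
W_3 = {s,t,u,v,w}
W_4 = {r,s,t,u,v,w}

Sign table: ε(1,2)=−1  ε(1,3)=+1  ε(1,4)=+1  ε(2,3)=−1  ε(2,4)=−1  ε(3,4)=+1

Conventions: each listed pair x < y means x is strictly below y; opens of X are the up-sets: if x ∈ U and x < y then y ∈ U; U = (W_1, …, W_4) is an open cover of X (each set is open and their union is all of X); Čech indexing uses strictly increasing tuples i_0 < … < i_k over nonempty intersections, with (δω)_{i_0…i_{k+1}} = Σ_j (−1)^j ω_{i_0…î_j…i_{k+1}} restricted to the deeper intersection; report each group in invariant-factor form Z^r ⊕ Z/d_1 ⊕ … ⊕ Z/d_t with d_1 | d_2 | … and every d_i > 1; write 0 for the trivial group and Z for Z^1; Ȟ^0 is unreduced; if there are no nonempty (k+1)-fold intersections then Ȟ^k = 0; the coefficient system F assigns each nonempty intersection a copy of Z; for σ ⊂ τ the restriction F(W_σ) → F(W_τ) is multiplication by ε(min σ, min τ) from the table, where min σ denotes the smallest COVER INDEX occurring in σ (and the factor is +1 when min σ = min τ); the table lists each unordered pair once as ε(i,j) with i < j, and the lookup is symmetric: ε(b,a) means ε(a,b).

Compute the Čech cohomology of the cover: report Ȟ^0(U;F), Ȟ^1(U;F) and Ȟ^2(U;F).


nerve simplices:
  W12={q,s,t,u,v,w} W13={s,t,u,v,w} W14={r,s,t,u,v,w} W23={s,t,u,v,w} W24={s,t,u,v,w} W34={s,t,u,v,w}
  W123={s,t,u,v,w} W124={s,t,u,v,w} W134={s,t,u,v,w} W234={s,t,u,v,w}
  W1234={s,t,u,v,w}
C dims 4,6,4,1; δ0: rk 3, SNF 1^3; δ1: rk 3, SNF 1^3; δ2: rk 1, SNF 1^1
degree 0: 4−3−0 = 1 → Ȟ^0 ≅ Z
degree 1: 6−3−3 = 0 → Ȟ^1 ≅ 0
degree 2: 4−1−3 = 0 → Ȟ^2 ≅ 0

Ȟ^0 = Z, Ȟ^1 = 0 and Ȟ^2 = 0


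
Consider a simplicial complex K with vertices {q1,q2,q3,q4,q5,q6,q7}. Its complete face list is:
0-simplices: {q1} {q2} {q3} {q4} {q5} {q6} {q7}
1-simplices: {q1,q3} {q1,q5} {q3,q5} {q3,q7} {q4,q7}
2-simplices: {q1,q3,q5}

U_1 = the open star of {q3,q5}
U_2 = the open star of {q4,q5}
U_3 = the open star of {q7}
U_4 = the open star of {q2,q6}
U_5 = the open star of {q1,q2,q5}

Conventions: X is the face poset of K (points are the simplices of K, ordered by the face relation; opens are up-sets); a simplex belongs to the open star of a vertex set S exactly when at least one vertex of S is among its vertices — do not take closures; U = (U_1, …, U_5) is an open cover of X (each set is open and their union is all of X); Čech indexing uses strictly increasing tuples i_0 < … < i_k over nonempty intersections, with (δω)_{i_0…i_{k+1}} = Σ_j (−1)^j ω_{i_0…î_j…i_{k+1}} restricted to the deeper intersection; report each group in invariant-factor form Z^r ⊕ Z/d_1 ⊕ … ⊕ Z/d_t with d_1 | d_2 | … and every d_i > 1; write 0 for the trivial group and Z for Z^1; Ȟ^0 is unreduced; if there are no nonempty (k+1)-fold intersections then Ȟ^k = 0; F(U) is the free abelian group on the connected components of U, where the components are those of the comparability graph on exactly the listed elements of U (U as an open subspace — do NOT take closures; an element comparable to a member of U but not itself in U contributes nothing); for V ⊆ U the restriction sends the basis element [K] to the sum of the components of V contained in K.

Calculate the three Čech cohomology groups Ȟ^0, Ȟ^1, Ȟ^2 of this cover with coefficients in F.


Ȟ^0(U;F) ≅ Z^3,  Ȟ^1(U;F) ≅ 0,  Ȟ^2(U;F) ≅ 0

nerve of the cover:
  U1={{q3},{q5},{q1,q3},{q1,q5},{q3,q5},{q3,q7},{q1,q3,q5}} U2={{q4},{q5},{q1,q5},{q3,q5},{q4,q7},{q1,q3,q5}} U3={{q7},{q3,q7},{q4,q7}} U4={{q2},{q6}} U5={{q1},{q2},{q5},{q1,q3},{q1,q5},{q3,q5},{q1,q3,q5}}
  U12={{q5},{q1,q5},{q3,q5},{q1,q3,q5}} U13={{q3,q7}} U15={{q5},{q1,q3},{q1,q5},{q3,q5},{q1,q3,q5}} U23={{q4,q7}} U25={{q5},{q1,q5},{q3,q5},{q1,q3,q5}} U45={{q2}}
  U125={{q5},{q1,q5},{q3,q5},{q1,q3,q5}}
components per intersection:
  U1: {{q3},{q5},{q1,q3},{q1,q5},{q3,q5},{q3,q7},{q1,q3,q5}}
  U2: {{q4},{q4,q7}} {{q5},{q1,q5},{q3,q5},{q1,q3,q5}}
  U3: {{q7},{q3,q7},{q4,q7}}
  U4: {{q2}} {{q6}}
  U5: {{q1},{q5},{q1,q3},{q1,q5},{q3,q5},{q1,q3,q5}} {{q2}}
  U12: {{q5},{q1,q5},{q3,q5},{q1,q3,q5}}
  U13: {{q3,q7}}
  U15: {{q5},{q1,q3},{q1,q5},{q3,q5},{q1,q3,q5}}
  U23: {{q4,q7}}
  U25: {{q5},{q1,q5},{q3,q5},{q1,q3,q5}}
  U45: {{q2}}
  U125: {{q5},{q1,q5},{q3,q5},{q1,q3,q5}}
C dims 8,6,1; δ0: rk 5, SNF 1^5; δ1: rk 1, SNF 1^1
Ȟ^0 = (8 − 5) − 0 = 3, so Ȟ^0 ≅ Z^3
Ȟ^1 = (6 − 1) − 5 = 0, so Ȟ^1 ≅ 0
Ȟ^2 = (1 − 0) − 1 = 0, so Ȟ^2 ≅ 0


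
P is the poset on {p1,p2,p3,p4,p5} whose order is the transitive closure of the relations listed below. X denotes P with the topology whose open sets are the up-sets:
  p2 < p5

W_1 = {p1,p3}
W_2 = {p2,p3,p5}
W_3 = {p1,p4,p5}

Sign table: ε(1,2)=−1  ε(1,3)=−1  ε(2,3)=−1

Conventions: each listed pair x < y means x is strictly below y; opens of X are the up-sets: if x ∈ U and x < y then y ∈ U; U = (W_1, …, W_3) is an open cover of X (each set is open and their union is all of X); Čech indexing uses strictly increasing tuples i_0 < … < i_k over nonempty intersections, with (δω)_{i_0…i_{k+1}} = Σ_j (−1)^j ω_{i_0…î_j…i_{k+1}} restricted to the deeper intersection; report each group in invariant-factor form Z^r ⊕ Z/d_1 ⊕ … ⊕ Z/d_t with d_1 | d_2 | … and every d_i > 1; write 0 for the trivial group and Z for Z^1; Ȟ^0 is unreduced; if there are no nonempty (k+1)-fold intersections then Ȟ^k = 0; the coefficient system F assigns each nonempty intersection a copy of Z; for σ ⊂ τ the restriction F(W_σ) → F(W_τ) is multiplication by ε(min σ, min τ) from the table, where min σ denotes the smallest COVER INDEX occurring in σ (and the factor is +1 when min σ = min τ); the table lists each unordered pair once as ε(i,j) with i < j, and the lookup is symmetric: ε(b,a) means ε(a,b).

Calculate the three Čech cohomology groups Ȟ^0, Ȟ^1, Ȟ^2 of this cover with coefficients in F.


nerve simplices:
  W12={p3} W13={p1} W23={p5}
C dims 3,3; δ0: rk 3, SNF 1^2·2
degree 0: 3−3−0 = 0 → Ȟ^0 ≅ 0
degree 1: 3−0−3 = 0 plus torsion [2] → Ȟ^1 ≅ Z/2
degree 2: 0−0−0 = 0 → Ȟ^2 ≅ 0

Ȟ^0 ≅ 0, Ȟ^1 ≅ Z/2, Ȟ^2 ≅ 0


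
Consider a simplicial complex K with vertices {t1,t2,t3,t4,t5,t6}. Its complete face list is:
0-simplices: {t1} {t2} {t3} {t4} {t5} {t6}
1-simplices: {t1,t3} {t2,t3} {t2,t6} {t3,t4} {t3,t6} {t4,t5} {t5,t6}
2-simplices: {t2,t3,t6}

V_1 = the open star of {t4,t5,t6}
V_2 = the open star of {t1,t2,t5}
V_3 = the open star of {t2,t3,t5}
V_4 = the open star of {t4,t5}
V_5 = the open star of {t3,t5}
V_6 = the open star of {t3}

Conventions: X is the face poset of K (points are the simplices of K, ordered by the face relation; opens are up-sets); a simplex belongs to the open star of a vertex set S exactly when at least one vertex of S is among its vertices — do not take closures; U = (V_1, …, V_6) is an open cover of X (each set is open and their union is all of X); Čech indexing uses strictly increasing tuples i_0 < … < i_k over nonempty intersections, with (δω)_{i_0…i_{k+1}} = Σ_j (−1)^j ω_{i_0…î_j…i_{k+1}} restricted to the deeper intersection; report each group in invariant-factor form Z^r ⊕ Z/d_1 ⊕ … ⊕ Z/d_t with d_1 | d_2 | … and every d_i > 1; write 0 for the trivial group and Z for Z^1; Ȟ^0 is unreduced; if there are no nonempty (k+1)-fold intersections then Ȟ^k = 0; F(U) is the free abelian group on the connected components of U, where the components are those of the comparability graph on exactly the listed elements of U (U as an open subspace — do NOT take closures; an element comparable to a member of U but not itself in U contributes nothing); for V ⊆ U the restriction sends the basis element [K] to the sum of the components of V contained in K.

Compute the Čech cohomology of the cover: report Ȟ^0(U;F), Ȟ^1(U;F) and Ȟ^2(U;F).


nonempty overlaps:
  V1={{t4},{t5},{t6},{t2,t6},{t3,t4},{t3,t6},{t4,t5},{t5,t6},{t2,t3,t6}} V2={{t1},{t2},{t5},{t1,t3},{t2,t3},{t2,t6},{t4,t5},{t5,t6},{t2,t3,t6}} V3={{t2},{t3},{t5},{t1,t3},{t2,t3},{t2,t6},{t3,t4},{t3,t6},{t4,t5},{t5,t6},{t2,t3,t6}} V4={{t4},{t5},{t3,t4},{t4,t5},{t5,t6}} V5={{t3},{t5},{t1,t3},{t2,t3},{t3,t4},{t3,t6},{t4,t5},{t5,t6},{t2,t3,t6}} V6={{t3},{t1,t3},{t2,t3},{t3,t4},{t3,t6},{t2,t3,t6}}
  V12={{t5},{t2,t6},{t4,t5},{t5,t6},{t2,t3,t6}} V13={{t5},{t2,t6},{t3,t4},{t3,t6},{t4,t5},{t5,t6},{t2,t3,t6}} V14={{t4},{t5},{t3,t4},{t4,t5},{t5,t6}} V15={{t5},{t3,t4},{t3,t6},{t4,t5},{t5,t6},{t2,t3,t6}} V16={{t3,t4},{t3,t6},{t2,t3,t6}} V23={{t2},{t5},{t1,t3},{t2,t3},{t2,t6},{t4,t5},{t5,t6},{t2,t3,t6}} V24={{t5},{t4,t5},{t5,t6}} V25={{t5},{t1,t3},{t2,t3},{t4,t5},{t5,t6},{t2,t3,t6}} V26={{t1,t3},{t2,t3},{t2,t3,t6}} V34={{t5},{t3,t4},{t4,t5},{t5,t6}} V35={{t3},{t5},{t1,t3},{t2,t3},{t3,t4},{t3,t6},{t4,t5},{t5,t6},{t2,t3,t6}} V36={{t3},{t1,t3},{t2,t3},{t3,t4},{t3,t6},{t2,t3,t6}} V45={{t5},{t3,t4},{t4,t5},{t5,t6}} V46={{t3,t4}} V56={{t3},{t1,t3},{t2,t3},{t3,t4},{t3,t6},{t2,t3,t6}}
  V123={{t5},{t2,t6},{t4,t5},{t5,t6},{t2,t3,t6}} V124={{t5},{t4,t5},{t5,t6}} V125={{t5},{t4,t5},{t5,t6},{t2,t3,t6}} V126={{t2,t3,t6}} V134={{t5},{t3,t4},{t4,t5},{t5,t6}} V135={{t5},{t3,t4},{t3,t6},{t4,t5},{t5,t6},{t2,t3,t6}} V136={{t3,t4},{t3,t6},{t2,t3,t6}} V145={{t5},{t3,t4},{t4,t5},{t5,t6}} V146={{t3,t4}} V156={{t3,t4},{t3,t6},{t2,t3,t6}} V234={{t5},{t4,t5},{t5,t6}} V235={{t5},{t1,t3},{t2,t3},{t4,t5},{t5,t6},{t2,t3,t6}} V236={{t1,t3},{t2,t3},{t2,t3,t6}} V245={{t5},{t4,t5},{t5,t6}} V256={{t1,t3},{t2,t3},{t2,t3,t6}} V345={{t5},{t3,t4},{t4,t5},{t5,t6}} V346={{t3,t4}} V356={{t3},{t1,t3},{t2,t3},{t3,t4},{t3,t6},{t2,t3,t6}} V456={{t3,t4}}
  V1234={{t5},{t4,t5},{t5,t6}} V1235={{t5},{t4,t5},{t5,t6},{t2,t3,t6}} V1236={{t2,t3,t6}} V1245={{t5},{t4,t5},{t5,t6}} V1256={{t2,t3,t6}} V1345={{t5},{t3,t4},{t4,t5},{t5,t6}} V1346={{t3,t4}} V1356={{t3,t4},{t3,t6},{t2,t3,t6}} V1456={{t3,t4}} V2345={{t5},{t4,t5},{t5,t6}} V2356={{t1,t3},{t2,t3},{t2,t3,t6}} V3456={{t3,t4}}
  V12345={{t5},{t4,t5},{t5,t6}} V12356={{t2,t3,t6}} V13456={{t3,t4}}
components per intersection:
  V1: {{t4},{t5},{t6},{t2,t6},{t3,t4},{t3,t6},{t4,t5},{t5,t6},{t2,t3,t6}}
  V2: {{t1},{t1,t3}} {{t2},{t2,t3},{t2,t6},{t2,t3,t6}} {{t5},{t4,t5},{t5,t6}}
  V3: {{t2},{t3},{t1,t3},{t2,t3},{t2,t6},{t3,t4},{t3,t6},{t2,t3,t6}} {{t5},{t4,t5},{t5,t6}}
  V4: {{t4},{t5},{t3,t4},{t4,t5},{t5,t6}}
  V5: {{t3},{t1,t3},{t2,t3},{t3,t4},{t3,t6},{t2,t3,t6}} {{t5},{t4,t5},{t5,t6}}
  V6: {{t3},{t1,t3},{t2,t3},{t3,t4},{t3,t6},{t2,t3,t6}}
  V12: {{t5},{t4,t5},{t5,t6}} {{t2,t6},{t2,t3,t6}}
  V13: {{t5},{t4,t5},{t5,t6}} {{t2,t6},{t3,t6},{t2,t3,t6}} {{t3,t4}}
  V14: {{t4},{t5},{t3,t4},{t4,t5},{t5,t6}}
  V15: {{t5},{t4,t5},{t5,t6}} {{t3,t4}} {{t3,t6},{t2,t3,t6}}
  V16: {{t3,t4}} {{t3,t6},{t2,t3,t6}}
  V23: {{t2},{t2,t3},{t2,t6},{t2,t3,t6}} {{t5},{t4,t5},{t5,t6}} {{t1,t3}}
  V24: {{t5},{t4,t5},{t5,t6}}
  V25: {{t5},{t4,t5},{t5,t6}} {{t1,t3}} {{t2,t3},{t2,t3,t6}}
  V26: {{t1,t3}} {{t2,t3},{t2,t3,t6}}
  V34: {{t5},{t4,t5},{t5,t6}} {{t3,t4}}
  V35: {{t3},{t1,t3},{t2,t3},{t3,t4},{t3,t6},{t2,t3,t6}} {{t5},{t4,t5},{t5,t6}}
  V36: {{t3},{t1,t3},{t2,t3},{t3,t4},{t3,t6},{t2,t3,t6}}
  V45: {{t5},{t4,t5},{t5,t6}} {{t3,t4}}
  V46: {{t3,t4}}
  V56: {{t3},{t1,t3},{t2,t3},{t3,t4},{t3,t6},{t2,t3,t6}}
  V123: {{t5},{t4,t5},{t5,t6}} {{t2,t6},{t2,t3,t6}}
  V124: {{t5},{t4,t5},{t5,t6}}
  V125: {{t5},{t4,t5},{t5,t6}} {{t2,t3,t6}}
  V126: {{t2,t3,t6}}
  V134: {{t5},{t4,t5},{t5,t6}} {{t3,t4}}
  V135: {{t5},{t4,t5},{t5,t6}} {{t3,t4}} {{t3,t6},{t2,t3,t6}}
  V136: {{t3,t4}} {{t3,t6},{t2,t3,t6}}
  V145: {{t5},{t4,t5},{t5,t6}} {{t3,t4}}
  V146: {{t3,t4}}
  V156: {{t3,t4}} {{t3,t6},{t2,t3,t6}}
  V234: {{t5},{t4,t5},{t5,t6}}
  V235: {{t5},{t4,t5},{t5,t6}} {{t1,t3}} {{t2,t3},{t2,t3,t6}}
  V236: {{t1,t3}} {{t2,t3},{t2,t3,t6}}
  V245: {{t5},{t4,t5},{t5,t6}}
  V256: {{t1,t3}} {{t2,t3},{t2,t3,t6}}
  V345: {{t5},{t4,t5},{t5,t6}} {{t3,t4}}
  V346: {{t3,t4}}
  V356: {{t3},{t1,t3},{t2,t3},{t3,t4},{t3,t6},{t2,t3,t6}}
  V456: {{t3,t4}}
  V1234: {{t5},{t4,t5},{t5,t6}}
  V1235: {{t5},{t4,t5},{t5,t6}} {{t2,t3,t6}}
  V1236: {{t2,t3,t6}}
  V1245: {{t5},{t4,t5},{t5,t6}}
  V1256: {{t2,t3,t6}}
  V1345: {{t5},{t4,t5},{t5,t6}} {{t3,t4}}
  V1346: {{t3,t4}}
  V1356: {{t3,t4}} {{t3,t6},{t2,t3,t6}}
  V1456: {{t3,t4}}
  V2345: {{t5},{t4,t5},{t5,t6}}
  V2356: {{t1,t3}} {{t2,t3},{t2,t3,t6}}
  V3456: {{t3,t4}}
  V12345: {{t5},{t4,t5},{t5,t6}}
  V12356: {{t2,t3,t6}}
  V13456: {{t3,t4}}
C dims 10,29,32,16; δ0: rk 9, SNF 1^9; δ1: rk 19, SNF 1^19; δ2: rk 13, SNF 1^13
degree 0: 10−9−0 = 1 → Ȟ^0 ≅ Z
degree 1: 29−19−9 = 1 → Ȟ^1 ≅ Z
degree 2: 32−13−19 = 0 → Ȟ^2 ≅ 0

Ȟ^0 = Z; Ȟ^1 = Z; Ȟ^2 = 0


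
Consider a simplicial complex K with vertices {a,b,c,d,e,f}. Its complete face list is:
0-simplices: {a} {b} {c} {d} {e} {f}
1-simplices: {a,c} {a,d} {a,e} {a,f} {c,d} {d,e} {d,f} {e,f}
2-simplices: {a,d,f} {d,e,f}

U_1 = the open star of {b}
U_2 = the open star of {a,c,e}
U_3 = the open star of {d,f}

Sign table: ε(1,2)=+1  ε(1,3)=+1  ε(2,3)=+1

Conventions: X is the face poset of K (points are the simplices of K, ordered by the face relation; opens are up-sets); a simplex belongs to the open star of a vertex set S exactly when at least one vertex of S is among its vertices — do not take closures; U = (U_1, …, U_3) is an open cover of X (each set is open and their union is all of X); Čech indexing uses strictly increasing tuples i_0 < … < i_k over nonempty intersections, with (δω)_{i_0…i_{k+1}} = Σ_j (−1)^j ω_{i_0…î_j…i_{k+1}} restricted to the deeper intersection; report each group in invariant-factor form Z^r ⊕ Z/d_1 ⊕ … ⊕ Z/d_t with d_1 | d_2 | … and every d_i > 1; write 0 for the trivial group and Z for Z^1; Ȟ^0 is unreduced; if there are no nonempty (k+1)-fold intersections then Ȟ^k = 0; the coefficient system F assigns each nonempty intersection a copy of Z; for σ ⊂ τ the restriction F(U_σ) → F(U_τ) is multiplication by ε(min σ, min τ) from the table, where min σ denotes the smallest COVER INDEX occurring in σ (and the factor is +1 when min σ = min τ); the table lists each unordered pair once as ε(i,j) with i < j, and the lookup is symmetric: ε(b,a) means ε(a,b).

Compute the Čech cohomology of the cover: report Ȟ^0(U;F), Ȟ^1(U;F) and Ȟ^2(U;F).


intersection data:
  U1={{b}} U2={{a},{c},{e},{a,c},{a,d},{a,e},{a,f},{c,d},{d,e},{e,f},{a,d,f},{d,e,f}} U3={{d},{f},{a,d},{a,f},{c,d},{d,e},{d,f},{e,f},{a,d,f},{d,e,f}}
  U23={{a,d},{a,f},{c,d},{d,e},{e,f},{a,d,f},{d,e,f}}
C dims 3,1; δ0: rk 1, SNF 1^1
Ȟ^0 = (3 − 1) − 0 = 2, so Ȟ^0 ≅ Z^2
Ȟ^1 = (1 − 0) − 1 = 0, so Ȟ^1 ≅ 0
Ȟ^2 = (0 − 0) − 0 = 0, so Ȟ^2 ≅ 0

Ȟ^0 = Z^2; Ȟ^1 = 0; Ȟ^2 = 0


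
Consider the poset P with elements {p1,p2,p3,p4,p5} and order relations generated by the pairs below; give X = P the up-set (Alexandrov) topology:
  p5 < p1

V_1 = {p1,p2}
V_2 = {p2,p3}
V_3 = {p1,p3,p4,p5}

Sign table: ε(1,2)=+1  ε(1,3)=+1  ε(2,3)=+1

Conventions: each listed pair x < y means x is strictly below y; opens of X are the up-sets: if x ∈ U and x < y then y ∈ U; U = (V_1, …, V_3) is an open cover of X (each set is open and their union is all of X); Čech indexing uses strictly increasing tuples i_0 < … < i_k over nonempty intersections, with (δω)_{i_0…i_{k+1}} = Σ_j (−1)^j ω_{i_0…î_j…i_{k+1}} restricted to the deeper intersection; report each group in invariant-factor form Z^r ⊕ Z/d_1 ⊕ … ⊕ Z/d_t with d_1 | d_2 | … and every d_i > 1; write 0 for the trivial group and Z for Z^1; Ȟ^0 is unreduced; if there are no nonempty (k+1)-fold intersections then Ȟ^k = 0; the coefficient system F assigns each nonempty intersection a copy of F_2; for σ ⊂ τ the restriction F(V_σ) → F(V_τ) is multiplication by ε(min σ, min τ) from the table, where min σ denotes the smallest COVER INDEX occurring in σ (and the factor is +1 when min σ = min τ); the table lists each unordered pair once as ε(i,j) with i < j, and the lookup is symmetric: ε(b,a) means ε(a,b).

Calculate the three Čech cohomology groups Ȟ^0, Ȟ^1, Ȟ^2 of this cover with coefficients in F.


Ȟ^0 ≅ Z/2,  Ȟ^1 ≅ Z/2,  Ȟ^2 ≅ 0

intersection data:
  V12={p2} V13={p1} V23={p3}
C dims 3,3; δ0: rk_F2 2
Ȟ^0 = (3 − 2) − 0 = 1, so Ȟ^0 ≅ Z/2
Ȟ^1 = (3 − 0) − 2 = 1, so Ȟ^1 ≅ Z/2
Ȟ^2 = (0 − 0) − 0 = 0, so Ȟ^2 ≅ 0


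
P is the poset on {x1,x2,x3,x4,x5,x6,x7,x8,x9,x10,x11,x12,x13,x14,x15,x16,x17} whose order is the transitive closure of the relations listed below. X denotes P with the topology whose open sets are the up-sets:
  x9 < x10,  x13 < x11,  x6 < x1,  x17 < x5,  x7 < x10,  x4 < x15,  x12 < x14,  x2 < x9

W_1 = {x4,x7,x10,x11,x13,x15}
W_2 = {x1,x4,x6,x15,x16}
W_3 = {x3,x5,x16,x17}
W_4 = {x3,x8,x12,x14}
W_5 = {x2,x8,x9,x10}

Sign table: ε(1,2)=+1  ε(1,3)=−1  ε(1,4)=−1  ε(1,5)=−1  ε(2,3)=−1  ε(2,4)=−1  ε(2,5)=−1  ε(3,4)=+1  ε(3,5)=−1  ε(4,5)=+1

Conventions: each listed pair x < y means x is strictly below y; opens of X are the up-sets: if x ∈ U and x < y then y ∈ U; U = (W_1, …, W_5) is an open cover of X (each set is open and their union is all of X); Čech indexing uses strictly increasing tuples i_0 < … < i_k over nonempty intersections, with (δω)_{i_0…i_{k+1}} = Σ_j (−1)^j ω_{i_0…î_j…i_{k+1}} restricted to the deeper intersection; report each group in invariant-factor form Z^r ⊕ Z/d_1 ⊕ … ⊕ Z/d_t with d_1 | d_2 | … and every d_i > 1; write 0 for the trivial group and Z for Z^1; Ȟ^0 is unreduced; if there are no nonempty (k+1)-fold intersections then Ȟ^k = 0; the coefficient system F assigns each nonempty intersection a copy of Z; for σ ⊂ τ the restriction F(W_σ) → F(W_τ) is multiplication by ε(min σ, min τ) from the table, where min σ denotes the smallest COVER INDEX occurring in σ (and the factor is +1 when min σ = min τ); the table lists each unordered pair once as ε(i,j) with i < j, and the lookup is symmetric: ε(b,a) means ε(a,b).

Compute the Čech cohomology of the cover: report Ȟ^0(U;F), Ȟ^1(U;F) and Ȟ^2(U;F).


nonempty intersections:
  W12={x4,x15} W15={x10} W23={x16} W34={x3} W45={x8}
C dims 5,5; δ0: rk 4, SNF 1^4
Ȟ^0: (5−4)−0=1 ⇒ Z
Ȟ^1: (5−0)−4=1 ⇒ Z
Ȟ^2: (0−0)−0=0 ⇒ 0

Ȟ^0(U;F) ≅ Z,  Ȟ^1(U;F) ≅ Z,  Ȟ^2(U;F) ≅ 0


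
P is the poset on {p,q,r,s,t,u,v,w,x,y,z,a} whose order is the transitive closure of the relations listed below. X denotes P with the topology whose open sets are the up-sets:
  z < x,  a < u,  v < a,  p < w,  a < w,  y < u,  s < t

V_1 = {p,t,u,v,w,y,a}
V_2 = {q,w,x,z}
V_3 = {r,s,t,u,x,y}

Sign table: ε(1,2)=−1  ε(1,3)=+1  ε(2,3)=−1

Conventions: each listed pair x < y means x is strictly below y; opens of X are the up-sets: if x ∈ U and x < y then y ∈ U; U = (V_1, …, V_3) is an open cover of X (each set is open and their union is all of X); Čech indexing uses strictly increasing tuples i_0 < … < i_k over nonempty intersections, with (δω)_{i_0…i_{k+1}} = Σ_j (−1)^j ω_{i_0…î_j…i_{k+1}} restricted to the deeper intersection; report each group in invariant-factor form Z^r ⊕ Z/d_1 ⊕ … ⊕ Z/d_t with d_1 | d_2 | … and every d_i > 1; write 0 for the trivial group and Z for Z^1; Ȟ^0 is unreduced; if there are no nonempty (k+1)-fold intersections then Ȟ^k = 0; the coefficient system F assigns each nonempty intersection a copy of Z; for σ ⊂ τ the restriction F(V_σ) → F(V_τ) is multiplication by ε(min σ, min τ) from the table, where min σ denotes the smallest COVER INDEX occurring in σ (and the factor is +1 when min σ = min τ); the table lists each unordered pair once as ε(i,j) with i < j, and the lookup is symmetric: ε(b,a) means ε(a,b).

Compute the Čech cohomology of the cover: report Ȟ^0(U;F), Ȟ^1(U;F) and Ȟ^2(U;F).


Ȟ^0 = Z, Ȟ^1 = Z, Ȟ^2 = 0

cover nerve:
  V12={w} V13={t,u,y} V23={x}
C dims 3,3; δ0: rk 2, SNF 1^2
Ȟ^0: (3−2)−0=1 ⇒ Z
Ȟ^1: (3−0)−2=1 ⇒ Z
Ȟ^2: (0−0)−0=0 ⇒ 0


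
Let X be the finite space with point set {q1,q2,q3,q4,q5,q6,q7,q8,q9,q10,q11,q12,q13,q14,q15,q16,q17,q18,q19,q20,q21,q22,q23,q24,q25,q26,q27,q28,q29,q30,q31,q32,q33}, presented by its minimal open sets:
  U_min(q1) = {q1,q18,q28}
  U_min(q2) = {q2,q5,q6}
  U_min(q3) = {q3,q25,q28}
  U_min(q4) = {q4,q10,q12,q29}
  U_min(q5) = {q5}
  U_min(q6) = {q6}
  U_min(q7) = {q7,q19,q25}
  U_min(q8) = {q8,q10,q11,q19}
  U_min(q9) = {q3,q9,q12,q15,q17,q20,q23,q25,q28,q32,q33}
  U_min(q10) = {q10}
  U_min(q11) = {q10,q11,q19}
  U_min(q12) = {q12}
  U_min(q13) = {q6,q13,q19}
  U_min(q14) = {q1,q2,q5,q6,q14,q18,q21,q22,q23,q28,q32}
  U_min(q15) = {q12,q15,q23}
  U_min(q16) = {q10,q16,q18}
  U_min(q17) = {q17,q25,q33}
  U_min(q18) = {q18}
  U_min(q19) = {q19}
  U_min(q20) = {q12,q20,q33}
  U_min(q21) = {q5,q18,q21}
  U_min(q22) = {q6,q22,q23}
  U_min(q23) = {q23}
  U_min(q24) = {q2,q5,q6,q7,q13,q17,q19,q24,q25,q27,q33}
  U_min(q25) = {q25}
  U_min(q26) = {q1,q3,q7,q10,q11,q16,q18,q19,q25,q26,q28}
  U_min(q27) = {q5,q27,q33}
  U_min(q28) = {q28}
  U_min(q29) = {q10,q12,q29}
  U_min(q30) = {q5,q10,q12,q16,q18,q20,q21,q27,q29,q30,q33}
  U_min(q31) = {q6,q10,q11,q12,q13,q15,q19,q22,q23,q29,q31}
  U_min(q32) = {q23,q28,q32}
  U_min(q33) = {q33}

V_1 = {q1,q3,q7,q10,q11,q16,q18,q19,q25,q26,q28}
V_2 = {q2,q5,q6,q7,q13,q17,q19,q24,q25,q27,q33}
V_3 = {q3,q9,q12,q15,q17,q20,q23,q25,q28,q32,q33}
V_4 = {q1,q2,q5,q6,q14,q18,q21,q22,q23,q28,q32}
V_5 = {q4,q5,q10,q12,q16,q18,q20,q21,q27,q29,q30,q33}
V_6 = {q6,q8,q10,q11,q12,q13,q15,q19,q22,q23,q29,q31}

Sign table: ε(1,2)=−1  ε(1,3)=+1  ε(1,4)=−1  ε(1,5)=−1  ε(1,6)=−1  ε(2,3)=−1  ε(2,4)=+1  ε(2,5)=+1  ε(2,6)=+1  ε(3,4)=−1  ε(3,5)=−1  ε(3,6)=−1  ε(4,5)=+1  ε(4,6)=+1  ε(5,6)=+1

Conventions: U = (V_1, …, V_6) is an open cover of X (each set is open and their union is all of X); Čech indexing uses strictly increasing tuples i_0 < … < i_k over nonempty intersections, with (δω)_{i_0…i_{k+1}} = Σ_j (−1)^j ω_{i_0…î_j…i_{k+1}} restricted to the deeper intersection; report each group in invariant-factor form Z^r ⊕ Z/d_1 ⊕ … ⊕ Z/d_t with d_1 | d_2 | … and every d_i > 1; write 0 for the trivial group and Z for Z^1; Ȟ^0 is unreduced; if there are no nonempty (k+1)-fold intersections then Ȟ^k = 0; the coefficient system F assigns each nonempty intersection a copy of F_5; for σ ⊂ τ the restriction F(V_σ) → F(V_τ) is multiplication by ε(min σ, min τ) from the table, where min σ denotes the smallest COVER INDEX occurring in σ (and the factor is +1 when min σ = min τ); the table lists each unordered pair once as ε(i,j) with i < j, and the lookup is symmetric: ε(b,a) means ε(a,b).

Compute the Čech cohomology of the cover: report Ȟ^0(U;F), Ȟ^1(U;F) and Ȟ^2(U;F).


Ȟ^0(U;F) ≅ Z/5,  Ȟ^1(U;F) ≅ 0,  Ȟ^2(U;F) ≅ 0

cover nerve:
  V12={q7,q19,q25} V13={q3,q25,q28} V14={q1,q18,q28} V15={q10,q16,q18} V16={q10,q11,q19} V23={q17,q25,q33} V24={q2,q5,q6} V25={q5,q27,q33} V26={q6,q13,q19} V34={q23,q28,q32} V35={q12,q20,q33} V36={q12,q15,q23} V45={q5,q18,q21} V46={q6,q22,q23} V56={q10,q12,q29}
  V123={q25} V126={q19} V134={q28} V145={q18} V156={q10} V235={q33} V245={q5} V246={q6} V346={q23} V356={q12}
C dims 6,15,10; δ0: rk_F5 5; δ1: rk_F5 10
Ȟ^0: (6−5)−0=1 ⇒ Z/5
Ȟ^1: (15−10)−5=0 ⇒ 0
Ȟ^2: (10−0)−10=0 ⇒ 0
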